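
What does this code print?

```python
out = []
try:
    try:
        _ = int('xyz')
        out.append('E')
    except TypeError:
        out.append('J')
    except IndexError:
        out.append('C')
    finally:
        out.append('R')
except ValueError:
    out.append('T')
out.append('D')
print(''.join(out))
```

Execution trace: 'R' (finally) → 'T' (outer except ValueError) → 'D' (after the try/except). Output: RTD

Answer: RTD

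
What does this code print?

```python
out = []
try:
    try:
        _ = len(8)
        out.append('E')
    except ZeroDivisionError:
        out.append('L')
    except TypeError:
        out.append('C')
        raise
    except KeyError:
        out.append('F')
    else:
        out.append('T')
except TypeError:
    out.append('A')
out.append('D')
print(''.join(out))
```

Execution trace: 'C' (inner except TypeError) → 'A' (outer except TypeError) → 'D' (after the try/except). Output: CAD

Answer: CAD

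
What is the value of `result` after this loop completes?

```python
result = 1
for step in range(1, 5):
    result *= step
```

4! = 24
`result` takes the values: 1 → 2 → 6 → 24

Answer: 24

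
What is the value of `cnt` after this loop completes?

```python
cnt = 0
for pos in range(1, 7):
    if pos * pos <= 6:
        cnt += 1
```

Count numbers where pos² ≤ 6
`cnt` takes the values: 0 → 1 → 2

Answer: 2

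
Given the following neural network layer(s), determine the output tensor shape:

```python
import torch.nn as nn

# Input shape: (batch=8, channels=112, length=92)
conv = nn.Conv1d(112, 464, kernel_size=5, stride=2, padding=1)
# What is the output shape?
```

Input: (8, 112, 92) -> Output: (8, 464, 45)

Answer: (8, 464, 45)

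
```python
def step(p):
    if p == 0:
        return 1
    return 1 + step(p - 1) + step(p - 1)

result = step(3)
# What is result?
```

step(p) = 1 + 2·step(p-1), step(0)=1. Closed form: (1+1)·2^3 - 1 = 15.

Answer: 15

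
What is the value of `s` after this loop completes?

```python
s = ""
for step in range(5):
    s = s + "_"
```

Repeat '_' 5 times
`s` takes the values: "" → "_" → "__" → "___" → "____" → "_____"

Answer: "_____"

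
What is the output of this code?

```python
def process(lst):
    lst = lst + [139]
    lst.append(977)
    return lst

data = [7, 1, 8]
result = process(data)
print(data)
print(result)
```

Key concept: rebinding parameter vs mutation.
Step by step:
`data = [7, 1, 8]` → data = [7, 1, 8]
`result = process(data)` → result = [7, 1, 8, 139, 977]
`print(data)` → prints [7, 1, 8]
`print(result)` → prints [7, 1, 8, 139, 977]

Answer:
[7, 1, 8]
[7, 1, 8, 139, 977]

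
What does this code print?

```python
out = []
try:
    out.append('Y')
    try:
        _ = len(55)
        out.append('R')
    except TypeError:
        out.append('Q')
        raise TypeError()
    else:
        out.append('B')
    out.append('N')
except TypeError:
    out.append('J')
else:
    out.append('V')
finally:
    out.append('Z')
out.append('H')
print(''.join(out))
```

Execution trace: 'Y' (try body) → 'Q' (inner except TypeError) → 'J' (except TypeError) → 'Z' (finally) → 'H' (after the try/except). Output: YQJZH

Answer: YQJZH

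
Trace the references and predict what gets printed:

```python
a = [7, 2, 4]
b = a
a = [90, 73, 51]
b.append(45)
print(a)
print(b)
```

Key concept: rebinding vs mutation: a is rebound to a new list, b still points at the original.
Step by step:
`a = [7, 2, 4]` → a = [7, 2, 4]
`b = a` → b = [7, 2, 4] (same object as a)
`a = [90, 73, 51]` → a = [90, 73, 51]
`b.append(45)` → b = [7, 2, 4, 45]
`print(a)` → prints [90, 73, 51]
`print(b)` → prints [7, 2, 4, 45]

Answer:
[90, 73, 51]
[7, 2, 4, 45]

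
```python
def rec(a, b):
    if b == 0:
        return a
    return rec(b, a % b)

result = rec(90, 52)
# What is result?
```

rec(90, 52) -> rec(52, 38) -> rec(38, 14) -> rec(14, 10) -> rec(10, 4) -> rec(4, 2) -> rec(2, 0) -> 2

Answer: 2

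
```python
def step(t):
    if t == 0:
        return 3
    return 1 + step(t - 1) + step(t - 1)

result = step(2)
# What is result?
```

step(t) = 1 + 2·step(t-1), step(0)=3. Closed form: (3+1)·2^2 - 1 = 15.

Answer: 15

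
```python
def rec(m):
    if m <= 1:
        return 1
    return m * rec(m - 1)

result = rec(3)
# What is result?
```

rec(3) = 3 * 2 * 1 = 6

Answer: 6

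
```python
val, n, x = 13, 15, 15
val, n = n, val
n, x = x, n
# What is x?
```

Trace:
`val, n, x = 13, 15, 15` → val = 13; n = 15; x = 15
`val, n = n, val` → val = 15; n = 13
`n, x = x, n` → n = 15; x = 13
So x = 13

Answer: 13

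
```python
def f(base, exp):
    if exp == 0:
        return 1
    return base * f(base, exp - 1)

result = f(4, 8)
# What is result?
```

f(4, 8) = 4 * 4 * 4 * 4 * 4 * 4 * 4 * 4 = 65536

Answer: 65536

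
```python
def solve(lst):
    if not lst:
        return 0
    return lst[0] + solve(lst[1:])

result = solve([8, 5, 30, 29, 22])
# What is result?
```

8 + 5 + 30 + 29 + 22 + 0 = 94

Answer: 94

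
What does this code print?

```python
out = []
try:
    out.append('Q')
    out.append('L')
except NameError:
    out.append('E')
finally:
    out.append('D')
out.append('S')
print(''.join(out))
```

Execution trace: 'Q' (try body) → 'L' (try body, no exception) → 'D' (finally) → 'S' (after the try/except). Output: QLDS

Answer: QLDS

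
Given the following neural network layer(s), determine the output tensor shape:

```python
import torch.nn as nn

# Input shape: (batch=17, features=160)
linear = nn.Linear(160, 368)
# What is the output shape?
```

Input: (17, 160) -> Output: (17, 368)

Answer: (17, 368)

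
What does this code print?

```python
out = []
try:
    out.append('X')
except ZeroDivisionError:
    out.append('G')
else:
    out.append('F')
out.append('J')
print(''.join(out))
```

Execution trace: 'X' (try body, no exception) → 'F' (else) → 'J' (after the try/except). Output: XFJ

Answer: XFJ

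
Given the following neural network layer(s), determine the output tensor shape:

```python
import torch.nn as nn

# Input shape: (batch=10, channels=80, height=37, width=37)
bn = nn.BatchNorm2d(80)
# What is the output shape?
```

Input: (10, 80, 37, 37) -> Output: (10, 80, 37, 37)

Answer: (10, 80, 37, 37)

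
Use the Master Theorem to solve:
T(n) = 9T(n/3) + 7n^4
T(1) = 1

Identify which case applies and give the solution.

a=9, b=3, f(n)=7n^4. log_3(9) = 2. Since c=4 > 2 and the regularity condition holds (9(n/3)^4 = (9/3^4)n^4 with 9/3^4 < 1), Case 3 applies: T(n) = Θ(f(n)) = O(n^4).

Answer: O(n^4) - Case 3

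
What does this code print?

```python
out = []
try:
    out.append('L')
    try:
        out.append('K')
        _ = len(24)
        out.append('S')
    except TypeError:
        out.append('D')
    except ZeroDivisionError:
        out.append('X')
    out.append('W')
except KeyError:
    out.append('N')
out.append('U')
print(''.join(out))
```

Execution trace: 'L' (try body) → 'K' (inner try body) → 'D' (inner except TypeError) → 'W' (try body, no exception) → 'U' (after the try/except). Output: LKDWU

Answer: LKDWU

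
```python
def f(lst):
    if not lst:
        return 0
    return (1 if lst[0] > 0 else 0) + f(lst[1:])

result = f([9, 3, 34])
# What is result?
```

Count of positive elements in [9, 3, 34] = 3

Answer: 3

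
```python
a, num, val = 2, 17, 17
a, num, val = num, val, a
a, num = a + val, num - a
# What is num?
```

Trace:
`a, num, val = 2, 17, 17` → a = 2; num = 17; val = 17
`a, num, val = num, val, a` → a = 17; num = 17; val = 2
`a, num = a + val, num - a` → a = 19; num = 0
So num = 0

Answer: 0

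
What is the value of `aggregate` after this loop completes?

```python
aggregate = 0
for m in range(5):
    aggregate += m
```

Sum of 0 to 4 = 10
`aggregate` takes the values: 0 → 1 → 3 → 6 → 10

Answer: 10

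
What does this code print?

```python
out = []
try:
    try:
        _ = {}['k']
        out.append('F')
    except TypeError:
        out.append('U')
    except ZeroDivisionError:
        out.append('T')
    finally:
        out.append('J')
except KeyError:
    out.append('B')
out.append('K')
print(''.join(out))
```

Execution trace: 'J' (finally) → 'B' (outer except KeyError) → 'K' (after the try/except). Output: JBK

Answer: JBK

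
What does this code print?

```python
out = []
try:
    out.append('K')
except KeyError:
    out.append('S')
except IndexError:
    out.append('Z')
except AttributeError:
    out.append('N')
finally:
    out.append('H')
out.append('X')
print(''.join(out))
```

Execution trace: 'K' (try body, no exception) → 'H' (finally) → 'X' (after the try/except). Output: KHX

Answer: KHX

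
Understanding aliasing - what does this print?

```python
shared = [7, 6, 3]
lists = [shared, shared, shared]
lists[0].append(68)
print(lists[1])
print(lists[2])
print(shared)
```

Key concept: list of same reference.
Step by step:
`shared = [7, 6, 3]` → shared = [7, 6, 3]
`lists = [shared, shared, shared]` → lists = [[7, 6, 3], [7, 6, 3], [7, 6, 3]]
`lists[0].append(68)` → shared = [7, 6, 3, 68]; lists = [[7, 6, 3, 68], [7, 6, 3, 68], [7, 6, 3, 68]]
`print(lists[1])` → prints [7, 6, 3, 68]
`print(lists[2])` → prints [7, 6, 3, 68]
`print(shared)` → prints [7, 6, 3, 68]

Answer:
[7, 6, 3, 68]
[7, 6, 3, 68]
[7, 6, 3, 68]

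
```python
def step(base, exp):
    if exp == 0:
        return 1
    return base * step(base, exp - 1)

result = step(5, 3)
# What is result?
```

step(5, 3) = 5 * 5 * 5 = 125

Answer: 125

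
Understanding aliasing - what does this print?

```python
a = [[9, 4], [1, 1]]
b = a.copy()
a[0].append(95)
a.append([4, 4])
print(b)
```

Key concept: shallow copy with nested lists.
Step by step:
`a = [[9, 4], [1, 1]]` → a = [[9, 4], [1, 1]]
`b = a.copy()` → b = [[9, 4], [1, 1]]
`a[0].append(95)` → a = [[9, 4, 95], [1, 1]]; b = [[9, 4, 95], [1, 1]]
`a.append([4, 4])` → a = [[9, 4, 95], [1, 1], [4, 4]]
`print(b)` → prints [[9, 4, 95], [1, 1]]

Answer: [[9, 4, 95], [1, 1]]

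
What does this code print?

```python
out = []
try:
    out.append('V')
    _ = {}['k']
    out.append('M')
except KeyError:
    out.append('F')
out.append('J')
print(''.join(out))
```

Execution trace: 'V' (try body) → 'F' (except KeyError) → 'J' (after the try/except). Output: VFJ

Answer: VFJ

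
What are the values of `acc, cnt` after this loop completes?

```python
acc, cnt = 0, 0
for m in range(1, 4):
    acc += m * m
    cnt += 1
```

Sum of squares and count
`acc, cnt` takes the values: (0, 0) → (1, 0) → (1, 1) → (5, 1) → (5, 2) → (14, 2) → (14, 3)

Answer: 14, 3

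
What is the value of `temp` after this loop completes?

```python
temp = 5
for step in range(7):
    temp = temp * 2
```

Multiply by 2, 7 times: 5 * 2^7 = 640
`temp` takes the values: 5 → 10 → 20 → 40 → 80 → 160 → 320 → 640

Answer: 640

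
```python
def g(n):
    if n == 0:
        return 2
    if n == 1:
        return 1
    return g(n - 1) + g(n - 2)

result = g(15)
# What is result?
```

Build up from base cases: g(0)=2, g(1)=1, g(2)=3, g(3)=4, g(4)=7, g(5)=11, g(6)=18, ..., g(15)=1364

Answer: 1364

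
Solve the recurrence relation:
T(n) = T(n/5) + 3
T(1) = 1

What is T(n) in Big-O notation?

Each step divides n by 5 and adds 3. After log_5(n) steps we reach T(1)=1. So T(n) = 3·log_5(n) + 1 = O(log n).

Answer: O(log n)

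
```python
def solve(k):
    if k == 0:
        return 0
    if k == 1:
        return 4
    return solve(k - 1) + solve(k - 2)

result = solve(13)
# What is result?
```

Build up from base cases: solve(0)=0, solve(1)=4, solve(2)=4, solve(3)=8, solve(4)=12, solve(5)=20, solve(6)=32, ..., solve(13)=932

Answer: 932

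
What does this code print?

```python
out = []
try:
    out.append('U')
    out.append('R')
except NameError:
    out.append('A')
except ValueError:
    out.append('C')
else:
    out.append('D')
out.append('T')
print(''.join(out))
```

Execution trace: 'U' (try body) → 'R' (try body, no exception) → 'D' (else) → 'T' (after the try/except). Output: URDT

Answer: URDT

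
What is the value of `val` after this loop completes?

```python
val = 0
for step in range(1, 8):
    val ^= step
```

XOR of 1 to 7
`val` takes the values: 0 → 1 → 3 → 0 → 4 → 1 → 7 → 0

Answer: 0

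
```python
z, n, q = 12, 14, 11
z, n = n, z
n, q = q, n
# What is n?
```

Trace:
`z, n, q = 12, 14, 11` → z = 12; n = 14; q = 11
`z, n = n, z` → z = 14; n = 12
`n, q = q, n` → n = 11; q = 12
So n = 11

Answer: 11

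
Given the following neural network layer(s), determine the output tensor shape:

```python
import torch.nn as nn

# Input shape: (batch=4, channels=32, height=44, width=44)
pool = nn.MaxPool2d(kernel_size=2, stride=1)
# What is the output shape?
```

Input: (4, 32, 44, 44) -> Output: (4, 32, 43, 43)

Answer: (4, 32, 43, 43)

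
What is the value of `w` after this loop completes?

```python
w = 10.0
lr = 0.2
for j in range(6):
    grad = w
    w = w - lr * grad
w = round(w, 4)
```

Gradient descent: w = 10.0 * (1 - 0.2)^6
`w` takes the values: 10.0 → 8.0 → 6.4 → 5.12 → 4.096 → 3.2768 → 2.62144 → 2.6214

Answer: 2.6214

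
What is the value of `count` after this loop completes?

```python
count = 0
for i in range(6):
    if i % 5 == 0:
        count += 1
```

Count numbers divisible by 5 in range(6)
`count` takes the values: 0 → 1 → 2

Answer: 2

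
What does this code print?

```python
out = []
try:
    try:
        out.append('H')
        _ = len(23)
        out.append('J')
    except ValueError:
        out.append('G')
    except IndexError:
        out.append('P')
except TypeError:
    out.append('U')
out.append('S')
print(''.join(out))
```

Execution trace: 'H' (try body) → 'U' (outer except TypeError) → 'S' (after the try/except). Output: HUS

Answer: HUS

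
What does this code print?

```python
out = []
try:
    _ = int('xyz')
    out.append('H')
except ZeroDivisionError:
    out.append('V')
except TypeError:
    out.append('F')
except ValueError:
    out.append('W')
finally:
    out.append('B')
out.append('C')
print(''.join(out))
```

Execution trace: 'W' (except ValueError) → 'B' (finally) → 'C' (after the try/except). Output: WBC

Answer: WBC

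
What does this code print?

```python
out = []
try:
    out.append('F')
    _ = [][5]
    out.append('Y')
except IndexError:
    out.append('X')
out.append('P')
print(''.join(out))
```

Execution trace: 'F' (try body) → 'X' (except IndexError) → 'P' (after the try/except). Output: FXP

Answer: FXP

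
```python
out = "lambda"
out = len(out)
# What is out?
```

Trace:
`out = "lambda"` → out = 'lambda'
`out = len(out)` → out = 6
So out = 6

Answer: 6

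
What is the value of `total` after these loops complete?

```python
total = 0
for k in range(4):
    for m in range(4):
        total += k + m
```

Sum of all k+m for k,m in 4x4
`total` takes the values: 0 → 1 → 3 → 6 → 7 → 9 → 12 → 16 → 18 → 21 → 25 → 30 → 33 → 37 → 42 → 48

Answer: 48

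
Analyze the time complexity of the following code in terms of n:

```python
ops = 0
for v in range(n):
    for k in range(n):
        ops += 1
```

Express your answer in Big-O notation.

Each loop level contributes: n × n. Multiplying the contributions gives O(n^2).

Answer: O(n^2)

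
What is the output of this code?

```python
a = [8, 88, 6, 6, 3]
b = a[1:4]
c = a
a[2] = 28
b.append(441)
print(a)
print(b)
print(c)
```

Key concept: slice vs alias.
Step by step:
`a = [8, 88, 6, 6, 3]` → a = [8, 88, 6, 6, 3]
`b = a[1:4]` → b = [88, 6, 6]
`c = a` → c = [8, 88, 6, 6, 3] (same object as a)
`a[2] = 28` → a = [8, 88, 28, 6, 3] (same object as c); c = [8, 88, 28, 6, 3] (same object as a)
`b.append(441)` → b = [88, 6, 6, 441]
`print(a)` → prints [8, 88, 28, 6, 3]
`print(b)` → prints [88, 6, 6, 441]
`print(c)` → prints [8, 88, 28, 6, 3]

Answer:
[8, 88, 28, 6, 3]
[88, 6, 6, 441]
[8, 88, 28, 6, 3]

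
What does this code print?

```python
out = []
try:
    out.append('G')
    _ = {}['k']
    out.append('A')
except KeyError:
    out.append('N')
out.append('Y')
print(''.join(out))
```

Execution trace: 'G' (try body) → 'N' (except KeyError) → 'Y' (after the try/except). Output: GNY

Answer: GNY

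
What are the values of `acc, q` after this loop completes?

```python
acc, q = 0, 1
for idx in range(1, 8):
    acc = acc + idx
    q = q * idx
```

Sum and factorial of 1 to 7
`acc, q` takes the values: (0, 1) → (1, 1) → (3, 1) → (3, 2) → (6, 2) → (6, 6) → (10, 6) → (10, 24) → (15, 24) → (15, 120) → (21, 120) → (21, 720) → (28, 720) → (28, 5040)

Answer: 28, 5040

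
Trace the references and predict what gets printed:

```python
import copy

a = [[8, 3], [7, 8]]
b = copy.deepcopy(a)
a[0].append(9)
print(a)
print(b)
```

Key concept: deep copy is fully independent.
Step by step:
`a = [[8, 3], [7, 8]]` → a = [[8, 3], [7, 8]]
`b = copy.deepcopy(a)` → b = [[8, 3], [7, 8]]
`a[0].append(9)` → a = [[8, 3, 9], [7, 8]]
`print(a)` → prints [[8, 3, 9], [7, 8]]
`print(b)` → prints [[8, 3], [7, 8]]

Answer:
[[8, 3, 9], [7, 8]]
[[8, 3], [7, 8]]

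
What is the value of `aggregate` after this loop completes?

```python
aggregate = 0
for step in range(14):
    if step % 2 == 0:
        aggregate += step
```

Sum of even numbers 0 to 13
`aggregate` takes the values: 0 → 2 → 6 → 12 → 20 → 30 → 42

Answer: 42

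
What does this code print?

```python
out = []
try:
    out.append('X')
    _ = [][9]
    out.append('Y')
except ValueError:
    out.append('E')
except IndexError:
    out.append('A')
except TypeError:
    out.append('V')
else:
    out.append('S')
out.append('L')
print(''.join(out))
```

Execution trace: 'X' (try body) → 'A' (except IndexError) → 'L' (after the try/except). Output: XAL

Answer: XAL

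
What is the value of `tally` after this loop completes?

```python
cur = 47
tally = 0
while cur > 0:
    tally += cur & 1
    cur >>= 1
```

Count set bits in 47 (binary: 0b101111)
`tally` takes the values: 0 → 1 → 2 → 3 → 4 → 5

Answer: 5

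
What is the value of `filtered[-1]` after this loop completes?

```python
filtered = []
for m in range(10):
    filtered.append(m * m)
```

Last element of squares 0 to 9
`filtered` takes the values: [] → [0] → [0, 1] → [0, 1, 4] → [0, 1, 4, 9] → [0, 1, 4, 9, 16] → [0, 1, 4, 9, 16, 25] → [0, 1, 4, 9, 16, 25, 36] → [0, 1, 4, 9, 16, 25, 36, 49] → [0, 1, 4, 9, 16, 25, 36, 49, 64] → [0, 1, 4, 9, 16, 25, 36, 49, 64, 81]
So `filtered[-1]` = 81

Answer: 81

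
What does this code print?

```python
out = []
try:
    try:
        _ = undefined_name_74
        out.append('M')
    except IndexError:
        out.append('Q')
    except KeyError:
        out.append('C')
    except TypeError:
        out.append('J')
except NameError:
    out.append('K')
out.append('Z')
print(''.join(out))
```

Execution trace: 'K' (outer except NameError) → 'Z' (after the try/except). Output: KZ

Answer: KZ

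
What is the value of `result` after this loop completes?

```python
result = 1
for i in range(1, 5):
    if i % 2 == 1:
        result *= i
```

Product of odd numbers 1 to 4
`result` takes the values: 1 → 3

Answer: 3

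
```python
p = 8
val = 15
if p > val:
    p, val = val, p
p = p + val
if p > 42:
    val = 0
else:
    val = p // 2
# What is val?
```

Trace:
`p = 8` → p = 8
`val = 15` → val = 15
`if p > val: ...` → p > val is False → no variable changes
`p = p + val` → p = 23
`if p > 42: ...` → p > 42 is False, take else branch → val = 11
So val = 11

Answer: 11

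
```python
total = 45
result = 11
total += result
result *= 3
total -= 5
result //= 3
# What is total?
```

Trace:
`total = 45` → total = 45
`result = 11` → result = 11
`total += result` → total = 56
`result *= 3` → result = 33
`total -= 5` → total = 51
`result //= 3` → result = 11
So total = 51

Answer: 51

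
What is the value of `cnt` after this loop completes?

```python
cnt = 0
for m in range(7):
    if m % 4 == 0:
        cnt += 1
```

Count numbers divisible by 4 in range(7)
`cnt` takes the values: 0 → 1 → 2

Answer: 2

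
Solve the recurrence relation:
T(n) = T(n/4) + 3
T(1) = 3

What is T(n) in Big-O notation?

Each step divides n by 4 and adds 3. After log_4(n) steps we reach T(1)=3. So T(n) = 3·log_4(n) + 3 = O(log n).

Answer: O(log n)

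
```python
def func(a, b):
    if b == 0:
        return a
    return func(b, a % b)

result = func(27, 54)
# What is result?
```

func(27, 54) -> func(54, 27) -> func(27, 0) -> 27

Answer: 27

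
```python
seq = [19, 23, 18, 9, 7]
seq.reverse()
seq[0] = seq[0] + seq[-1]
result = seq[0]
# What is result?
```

Trace:
`seq = [19, 23, 18, 9, 7]` → seq = [19, 23, 18, 9, 7]
`seq.reverse()` → seq = [7, 9, 18, 23, 19]
`seq[0] = seq[0] + seq[-1]` → seq = [26, 9, 18, 23, 19]
`result = seq[0]` → result = 26
So result = 26

Answer: 26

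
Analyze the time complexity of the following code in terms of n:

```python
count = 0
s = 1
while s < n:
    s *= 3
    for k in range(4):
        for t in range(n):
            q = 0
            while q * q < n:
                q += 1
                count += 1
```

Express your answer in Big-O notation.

Each loop level contributes: log n × 1 × n × √n. Multiplying the contributions gives O(n√n log n).

Answer: O(n√n log n)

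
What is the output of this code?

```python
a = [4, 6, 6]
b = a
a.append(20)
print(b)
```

Key concept: basic list aliasing.
Step by step:
`a = [4, 6, 6]` → a = [4, 6, 6]
`b = a` → b = [4, 6, 6] (same object as a)
`a.append(20)` → a = [4, 6, 6, 20] (same object as b); b = [4, 6, 6, 20] (same object as a)
`print(b)` → prints [4, 6, 6, 20]

Answer: [4, 6, 6, 20]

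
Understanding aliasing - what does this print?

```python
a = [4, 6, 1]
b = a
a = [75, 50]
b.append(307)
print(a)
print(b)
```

Key concept: rebinding vs mutation: a is rebound to a new list, b still points at the original.
Step by step:
`a = [4, 6, 1]` → a = [4, 6, 1]
`b = a` → b = [4, 6, 1] (same object as a)
`a = [75, 50]` → a = [75, 50]
`b.append(307)` → b = [4, 6, 1, 307]
`print(a)` → prints [75, 50]
`print(b)` → prints [4, 6, 1, 307]

Answer:
[75, 50]
[4, 6, 1, 307]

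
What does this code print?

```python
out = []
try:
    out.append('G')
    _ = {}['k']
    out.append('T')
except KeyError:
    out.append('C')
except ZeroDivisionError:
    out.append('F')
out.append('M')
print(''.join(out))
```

Execution trace: 'G' (try body) → 'C' (except KeyError) → 'M' (after the try/except). Output: GCM

Answer: GCM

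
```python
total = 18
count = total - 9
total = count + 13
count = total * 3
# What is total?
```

Trace:
`total = 18` → total = 18
`count = total - 9` → count = 9
`total = count + 13` → total = 22
`count = total * 3` → count = 66
So total = 22

Answer: 22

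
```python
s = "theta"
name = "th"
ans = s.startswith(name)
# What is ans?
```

Trace:
`s = "theta"` → s = 'theta'
`name = "th"` → name = 'th'
`ans = s.startswith(name)` → ans = True
So ans = True

Answer: True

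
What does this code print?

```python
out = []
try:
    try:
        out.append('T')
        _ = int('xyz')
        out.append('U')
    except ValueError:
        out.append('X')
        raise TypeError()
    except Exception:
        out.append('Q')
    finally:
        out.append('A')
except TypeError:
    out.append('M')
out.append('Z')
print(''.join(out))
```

Execution trace: 'T' (inner try body) → 'X' (inner except ValueError) → 'A' (inner finally) → 'M' (outer except TypeError) → 'Z' (after the try/except). Output: TXAMZ

Answer: TXAMZ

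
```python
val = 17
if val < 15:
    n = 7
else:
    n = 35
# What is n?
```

Trace:
`val = 17` → val = 17
`if val < 15: ...` → val < 15 is False, take else branch → n = 35
So n = 35

Answer: 35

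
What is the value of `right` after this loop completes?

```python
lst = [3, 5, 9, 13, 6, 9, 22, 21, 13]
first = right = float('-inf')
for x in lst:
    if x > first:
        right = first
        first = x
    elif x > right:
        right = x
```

Second largest (with repeats) in [3, 5, 9, 13, 6, 9, 22, 21, 13]
`right` takes the values: -inf → 3 → 5 → 9 → 13 → 21

Answer: 21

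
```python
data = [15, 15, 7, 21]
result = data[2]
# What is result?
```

Trace:
`data = [15, 15, 7, 21]` → data = [15, 15, 7, 21]
`result = data[2]` → result = 7
So result = 7

Answer: 7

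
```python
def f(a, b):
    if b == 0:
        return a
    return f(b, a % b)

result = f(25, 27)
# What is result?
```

f(25, 27) -> f(27, 25) -> f(25, 2) -> f(2, 1) -> f(1, 0) -> 1

Answer: 1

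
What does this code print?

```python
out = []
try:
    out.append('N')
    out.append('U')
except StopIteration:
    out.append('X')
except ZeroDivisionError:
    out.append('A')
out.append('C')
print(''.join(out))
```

Execution trace: 'N' (try body) → 'U' (try body, no exception) → 'C' (after the try/except). Output: NUC

Answer: NUC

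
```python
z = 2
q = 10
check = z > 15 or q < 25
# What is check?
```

Trace:
`z = 2` → z = 2
`q = 10` → q = 10
`check = z > 15 or q < 25` → check = True
So check = True

Answer: True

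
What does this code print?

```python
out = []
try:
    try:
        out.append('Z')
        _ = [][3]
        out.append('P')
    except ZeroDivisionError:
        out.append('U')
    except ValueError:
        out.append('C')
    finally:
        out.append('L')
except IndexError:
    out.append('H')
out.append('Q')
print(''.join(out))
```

Execution trace: 'Z' (inner try body) → 'L' (inner finally) → 'H' (outer except IndexError) → 'Q' (after the try/except). Output: ZLHQ

Answer: ZLHQ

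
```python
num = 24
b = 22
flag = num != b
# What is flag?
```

Trace:
`num = 24` → num = 24
`b = 22` → b = 22
`flag = num != b` → flag = True
So flag = True

Answer: True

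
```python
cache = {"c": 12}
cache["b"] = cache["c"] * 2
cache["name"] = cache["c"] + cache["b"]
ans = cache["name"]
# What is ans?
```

Trace:
`cache = {"c": 12}` → cache = {'c': 12}
`cache["b"] = cache["c"] * 2` → cache = {'c': 12, 'b': 24}
`cache["name"] = cache["c"] + cache["b"]` → cache = {'c': 12, 'b': 24, 'name': 36}
`ans = cache["name"]` → ans = 36
So ans = 36

Answer: 36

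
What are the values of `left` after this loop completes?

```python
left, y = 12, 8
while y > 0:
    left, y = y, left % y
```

GCD of 12 and 8
`left` takes the values: 12 → 8 → 4

Answer: 4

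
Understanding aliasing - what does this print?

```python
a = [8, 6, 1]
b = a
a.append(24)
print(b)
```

Key concept: basic list aliasing.
Step by step:
`a = [8, 6, 1]` → a = [8, 6, 1]
`b = a` → b = [8, 6, 1] (same object as a)
`a.append(24)` → a = [8, 6, 1, 24] (same object as b); b = [8, 6, 1, 24] (same object as a)
`print(b)` → prints [8, 6, 1, 24]

Answer: [8, 6, 1, 24]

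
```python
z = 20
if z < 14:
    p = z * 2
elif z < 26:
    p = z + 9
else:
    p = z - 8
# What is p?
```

Trace:
`z = 20` → z = 20
`if z < 14: ...` → z < 14 is False, z < 26 is True → p = 29
So p = 29

Answer: 29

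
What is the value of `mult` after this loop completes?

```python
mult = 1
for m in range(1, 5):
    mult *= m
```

4! = 24
`mult` takes the values: 1 → 2 → 6 → 24

Answer: 24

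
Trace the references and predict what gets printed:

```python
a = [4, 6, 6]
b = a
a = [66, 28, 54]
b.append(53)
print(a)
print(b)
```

Key concept: rebinding vs mutation: a is rebound to a new list, b still points at the original.
Step by step:
`a = [4, 6, 6]` → a = [4, 6, 6]
`b = a` → b = [4, 6, 6] (same object as a)
`a = [66, 28, 54]` → a = [66, 28, 54]
`b.append(53)` → b = [4, 6, 6, 53]
`print(a)` → prints [66, 28, 54]
`print(b)` → prints [4, 6, 6, 53]

Answer:
[66, 28, 54]
[4, 6, 6, 53]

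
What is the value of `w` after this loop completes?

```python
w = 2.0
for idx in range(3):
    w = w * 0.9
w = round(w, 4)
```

Exponential decay: 2.0 * 0.9^3
`w` takes the values: 2.0 → 1.8 → 1.62 → 1.458

Answer: 1.458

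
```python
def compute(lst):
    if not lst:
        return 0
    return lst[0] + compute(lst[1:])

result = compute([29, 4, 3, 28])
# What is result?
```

29 + 4 + 3 + 28 + 0 = 64

Answer: 64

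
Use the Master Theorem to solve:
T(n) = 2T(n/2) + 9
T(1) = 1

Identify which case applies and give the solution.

a=2, b=2, f(n)=9. log_2(2) = 1. Since c=0 < 1, Case 1 applies: T(n) = Θ(n^log_b(a)) = O(n).

Answer: O(n) - Case 1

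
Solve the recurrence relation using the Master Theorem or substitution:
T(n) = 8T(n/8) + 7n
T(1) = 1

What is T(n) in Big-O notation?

By Master Theorem: a=8, b=8, f(n)=7n. Since log_8(8) = 1 and f(n) = Θ(n^1), Case 2 applies. T(n) = O(n log n).

Answer: O(n log n)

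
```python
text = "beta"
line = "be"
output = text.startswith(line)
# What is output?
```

Trace:
`text = "beta"` → text = 'beta'
`line = "be"` → line = 'be'
`output = text.startswith(line)` → output = True
So output = True

Answer: True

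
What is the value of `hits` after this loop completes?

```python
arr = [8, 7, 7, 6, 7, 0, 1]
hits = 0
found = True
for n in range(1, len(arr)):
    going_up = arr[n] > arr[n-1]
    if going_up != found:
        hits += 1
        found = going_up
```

Count direction changes in [8, 7, 7, 6, 7, 0, 1]
`hits` takes the values: 0 → 1 → 2 → 3 → 4

Answer: 4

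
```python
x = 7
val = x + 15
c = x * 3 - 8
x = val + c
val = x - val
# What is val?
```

Trace:
`x = 7` → x = 7
`val = x + 15` → val = 22
`c = x * 3 - 8` → c = 13
`x = val + c` → x = 35
`val = x - val` → val = 13
So val = 13

Answer: 13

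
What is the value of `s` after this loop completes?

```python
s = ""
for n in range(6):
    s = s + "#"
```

Repeat '#' 6 times
`s` takes the values: "" → "#" → "##" → "###" → "####" → "#####" → "######"

Answer: "######"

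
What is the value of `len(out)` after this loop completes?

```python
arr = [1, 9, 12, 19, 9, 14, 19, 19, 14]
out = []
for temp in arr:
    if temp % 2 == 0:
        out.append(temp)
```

Count even numbers in [1, 9, 12, 19, 9, 14, 19, 19, 14]
`out` takes the values: [] → [12] → [12, 14] → [12, 14, 14]
So `len(out)` = 3

Answer: 3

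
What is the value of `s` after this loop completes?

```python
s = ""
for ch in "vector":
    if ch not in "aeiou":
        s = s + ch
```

Remove vowels from 'vector'
`s` takes the values: "" → "v" → "vc" → "vct" → "vctr"

Answer: "vctr"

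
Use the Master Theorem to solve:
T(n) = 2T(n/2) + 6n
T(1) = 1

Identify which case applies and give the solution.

a=2, b=2, f(n)=6n. log_2(2) = 1. Since c=1 = 1, Case 2 applies: T(n) = Θ(n^log_b(a) · log n) = O(n log n).

Answer: O(n log n) - Case 2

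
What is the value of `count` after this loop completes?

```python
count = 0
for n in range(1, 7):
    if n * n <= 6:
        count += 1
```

Count numbers where n² ≤ 6
`count` takes the values: 0 → 1 → 2

Answer: 2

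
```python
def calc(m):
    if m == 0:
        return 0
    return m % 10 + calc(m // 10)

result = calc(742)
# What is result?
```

Sum of digits of 742: 2 + 4 + 7 = 13

Answer: 13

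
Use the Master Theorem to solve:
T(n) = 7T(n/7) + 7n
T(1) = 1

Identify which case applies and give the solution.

a=7, b=7, f(n)=7n. log_7(7) = 1. Since c=1 = 1, Case 2 applies: T(n) = Θ(n^log_b(a) · log n) = O(n log n).

Answer: O(n log n) - Case 2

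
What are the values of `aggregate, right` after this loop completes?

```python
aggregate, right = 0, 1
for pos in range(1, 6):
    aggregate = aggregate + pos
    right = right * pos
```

Sum and factorial of 1 to 5
`aggregate, right` takes the values: (0, 1) → (1, 1) → (3, 1) → (3, 2) → (6, 2) → (6, 6) → (10, 6) → (10, 24) → (15, 24) → (15, 120)

Answer: 15, 120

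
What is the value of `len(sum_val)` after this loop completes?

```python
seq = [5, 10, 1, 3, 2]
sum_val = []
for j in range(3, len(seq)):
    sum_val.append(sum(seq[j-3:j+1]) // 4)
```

Number of 4-element averages
`sum_val` takes the values: [] → [4] → [4, 4]
So `len(sum_val)` = 2

Answer: 2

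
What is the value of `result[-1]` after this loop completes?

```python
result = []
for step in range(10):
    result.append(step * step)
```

Last element of squares 0 to 9
`result` takes the values: [] → [0] → [0, 1] → [0, 1, 4] → [0, 1, 4, 9] → [0, 1, 4, 9, 16] → [0, 1, 4, 9, 16, 25] → [0, 1, 4, 9, 16, 25, 36] → [0, 1, 4, 9, 16, 25, 36, 49] → [0, 1, 4, 9, 16, 25, 36, 49, 64] → [0, 1, 4, 9, 16, 25, 36, 49, 64, 81]
So `result[-1]` = 81

Answer: 81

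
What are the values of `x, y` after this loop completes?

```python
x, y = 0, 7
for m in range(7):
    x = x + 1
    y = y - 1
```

x goes 0→7, y goes 7→0
`x, y` takes the values: (0, 7) → (1, 7) → (1, 6) → (2, 6) → (2, 5) → (3, 5) → (3, 4) → (4, 4) → (4, 3) → (5, 3) → (5, 2) → (6, 2) → (6, 1) → (7, 1) → (7, 0)

Answer: 7, 0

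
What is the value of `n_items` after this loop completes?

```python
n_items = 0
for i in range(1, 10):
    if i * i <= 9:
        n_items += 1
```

Count numbers where i² ≤ 9
`n_items` takes the values: 0 → 1 → 2 → 3

Answer: 3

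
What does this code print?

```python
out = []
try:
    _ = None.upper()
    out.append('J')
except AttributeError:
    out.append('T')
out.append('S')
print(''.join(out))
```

Execution trace: 'T' (except AttributeError) → 'S' (after the try/except). Output: TS

Answer: TS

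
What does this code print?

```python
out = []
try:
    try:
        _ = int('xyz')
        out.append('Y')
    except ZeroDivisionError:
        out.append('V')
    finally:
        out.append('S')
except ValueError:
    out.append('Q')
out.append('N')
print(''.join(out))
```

Execution trace: 'S' (finally) → 'Q' (outer except ValueError) → 'N' (after the try/except). Output: SQN

Answer: SQN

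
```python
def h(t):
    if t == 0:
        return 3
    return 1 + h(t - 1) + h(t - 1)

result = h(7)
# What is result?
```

h(t) = 1 + 2·h(t-1), h(0)=3. Closed form: (3+1)·2^7 - 1 = 511.

Answer: 511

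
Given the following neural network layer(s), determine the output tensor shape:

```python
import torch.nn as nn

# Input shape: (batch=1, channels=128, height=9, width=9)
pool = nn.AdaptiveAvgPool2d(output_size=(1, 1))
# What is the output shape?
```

Input: (1, 128, 9, 9) -> Output: (1, 128, 1, 1)

Answer: (1, 128, 1, 1)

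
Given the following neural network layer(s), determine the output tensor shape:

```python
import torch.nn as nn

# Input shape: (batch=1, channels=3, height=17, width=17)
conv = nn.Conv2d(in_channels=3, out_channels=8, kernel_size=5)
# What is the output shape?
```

Input: (1, 3, 17, 17) -> Output: (1, 8, 13, 13)

Answer: (1, 8, 13, 13)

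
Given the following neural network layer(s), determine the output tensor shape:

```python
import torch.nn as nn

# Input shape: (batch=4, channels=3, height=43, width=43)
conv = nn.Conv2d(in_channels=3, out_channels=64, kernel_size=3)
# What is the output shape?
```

Input: (4, 3, 43, 43) -> Output: (4, 64, 41, 41)

Answer: (4, 64, 41, 41)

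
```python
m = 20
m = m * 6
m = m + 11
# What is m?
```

Trace:
`m = 20` → m = 20
`m = m * 6` → m = 120
`m = m + 11` → m = 131
So m = 131

Answer: 131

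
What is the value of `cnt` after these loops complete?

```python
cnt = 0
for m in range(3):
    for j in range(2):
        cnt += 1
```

3 * 2 = 6
`cnt` takes the values: 0 → 1 → 2 → 3 → 4 → 5 → 6

Answer: 6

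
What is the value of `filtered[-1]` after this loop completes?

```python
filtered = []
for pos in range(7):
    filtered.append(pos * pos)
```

Last element of squares 0 to 6
`filtered` takes the values: [] → [0] → [0, 1] → [0, 1, 4] → [0, 1, 4, 9] → [0, 1, 4, 9, 16] → [0, 1, 4, 9, 16, 25] → [0, 1, 4, 9, 16, 25, 36]
So `filtered[-1]` = 36

Answer: 36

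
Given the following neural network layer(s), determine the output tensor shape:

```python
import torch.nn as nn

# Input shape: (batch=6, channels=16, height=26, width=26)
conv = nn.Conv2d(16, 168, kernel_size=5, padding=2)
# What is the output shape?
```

Input: (6, 16, 26, 26) -> Output: (6, 168, 26, 26)

Answer: (6, 168, 26, 26)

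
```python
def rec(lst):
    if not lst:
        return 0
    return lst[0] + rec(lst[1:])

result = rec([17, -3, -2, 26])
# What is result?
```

17 + (-3) + (-2) + 26 + 0 = 38

Answer: 38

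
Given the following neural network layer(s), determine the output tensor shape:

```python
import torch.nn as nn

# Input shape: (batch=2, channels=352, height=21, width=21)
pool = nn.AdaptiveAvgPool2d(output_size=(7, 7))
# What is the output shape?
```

Input: (2, 352, 21, 21) -> Output: (2, 352, 7, 7)

Answer: (2, 352, 7, 7)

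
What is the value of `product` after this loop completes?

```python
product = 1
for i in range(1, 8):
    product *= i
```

7! = 5040
`product` takes the values: 1 → 2 → 6 → 24 → 120 → 720 → 5040

Answer: 5040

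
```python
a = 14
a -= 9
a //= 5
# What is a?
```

Trace:
`a = 14` → a = 14
`a -= 9` → a = 5
`a //= 5` → a = 1
So a = 1

Answer: 1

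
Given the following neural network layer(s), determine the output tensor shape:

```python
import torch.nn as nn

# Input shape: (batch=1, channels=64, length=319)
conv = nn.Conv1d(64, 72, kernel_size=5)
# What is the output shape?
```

Input: (1, 64, 319) -> Output: (1, 72, 315)

Answer: (1, 72, 315)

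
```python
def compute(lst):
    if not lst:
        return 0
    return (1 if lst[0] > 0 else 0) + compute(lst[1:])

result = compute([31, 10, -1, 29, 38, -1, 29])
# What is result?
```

Count of positive elements in [31, 10, -1, 29, 38, -1, 29] = 5

Answer: 5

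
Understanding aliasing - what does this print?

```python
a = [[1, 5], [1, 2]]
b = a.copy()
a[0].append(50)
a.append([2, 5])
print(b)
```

Key concept: shallow copy with nested lists.
Step by step:
`a = [[1, 5], [1, 2]]` → a = [[1, 5], [1, 2]]
`b = a.copy()` → b = [[1, 5], [1, 2]]
`a[0].append(50)` → a = [[1, 5, 50], [1, 2]]; b = [[1, 5, 50], [1, 2]]
`a.append([2, 5])` → a = [[1, 5, 50], [1, 2], [2, 5]]
`print(b)` → prints [[1, 5, 50], [1, 2]]

Answer: [[1, 5, 50], [1, 2]]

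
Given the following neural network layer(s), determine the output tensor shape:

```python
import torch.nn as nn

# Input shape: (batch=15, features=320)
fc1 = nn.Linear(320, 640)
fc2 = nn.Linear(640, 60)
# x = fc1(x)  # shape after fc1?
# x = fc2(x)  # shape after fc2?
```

Input: (15, 320) -> after fc1: (15, 640) -> Output: (15, 60)

Answer: (15, 60)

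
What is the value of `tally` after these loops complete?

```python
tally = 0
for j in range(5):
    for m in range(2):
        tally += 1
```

5 * 2 = 10
`tally` takes the values: 0 → 1 → 2 → 3 → 4 → 5 → 6 → 7 → 8 → 9 → 10

Answer: 10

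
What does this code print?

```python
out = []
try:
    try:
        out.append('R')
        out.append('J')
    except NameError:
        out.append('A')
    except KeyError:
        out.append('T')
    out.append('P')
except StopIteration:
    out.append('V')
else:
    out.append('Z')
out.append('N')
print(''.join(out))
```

Execution trace: 'R' (inner try body) → 'J' (inner try body, no exception) → 'P' (try body, no exception) → 'Z' (else) → 'N' (after the try/except). Output: RJPZN

Answer: RJPZN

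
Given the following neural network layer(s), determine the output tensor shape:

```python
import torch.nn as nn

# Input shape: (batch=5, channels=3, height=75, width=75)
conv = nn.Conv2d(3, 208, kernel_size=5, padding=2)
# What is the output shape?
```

Input: (5, 3, 75, 75) -> Output: (5, 208, 75, 75)

Answer: (5, 208, 75, 75)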